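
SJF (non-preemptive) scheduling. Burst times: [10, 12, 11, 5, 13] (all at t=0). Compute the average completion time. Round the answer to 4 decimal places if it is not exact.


SJF order (ascending): [5, 10, 11, 12, 13]
Completion times:
  Job 1: burst=5, C=5
  Job 2: burst=10, C=15
  Job 3: burst=11, C=26
  Job 4: burst=12, C=38
  Job 5: burst=13, C=51
Average completion = 135/5 = 27.0

27.0


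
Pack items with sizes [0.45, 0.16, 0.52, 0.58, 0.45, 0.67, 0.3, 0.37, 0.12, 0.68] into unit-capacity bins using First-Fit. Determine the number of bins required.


Place items sequentially using First-Fit:
  Item 0.45 -> new Bin 1
  Item 0.16 -> Bin 1 (now 0.61)
  Item 0.52 -> new Bin 2
  Item 0.58 -> new Bin 3
  Item 0.45 -> Bin 2 (now 0.97)
  Item 0.67 -> new Bin 4
  Item 0.3 -> Bin 1 (now 0.91)
  Item 0.37 -> Bin 3 (now 0.95)
  Item 0.12 -> Bin 4 (now 0.79)
  Item 0.68 -> new Bin 5
Total bins used = 5

5


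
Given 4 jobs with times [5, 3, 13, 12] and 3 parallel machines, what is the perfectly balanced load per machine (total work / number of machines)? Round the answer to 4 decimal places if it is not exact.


Total processing time = 5 + 3 + 13 + 12 = 33
Number of machines = 3
Ideal balanced load = 33 / 3 = 11.0

11.0


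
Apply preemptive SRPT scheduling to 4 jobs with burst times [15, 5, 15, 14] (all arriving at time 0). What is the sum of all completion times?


Since all jobs arrive at t=0, SRPT equals SPT ordering.
SPT order: [5, 14, 15, 15]
Completion times:
  Job 1: p=5, C=5
  Job 2: p=14, C=19
  Job 3: p=15, C=34
  Job 4: p=15, C=49
Total completion time = 5 + 19 + 34 + 49 = 107

107


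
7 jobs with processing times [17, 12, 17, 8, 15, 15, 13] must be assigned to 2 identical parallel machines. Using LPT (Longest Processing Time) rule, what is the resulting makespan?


Sort jobs in decreasing order (LPT): [17, 17, 15, 15, 13, 12, 8]
Assign each job to the least loaded machine:
  Machine 1: jobs [17, 15, 13], load = 45
  Machine 2: jobs [17, 15, 12, 8], load = 52
Makespan = max load = 52

52


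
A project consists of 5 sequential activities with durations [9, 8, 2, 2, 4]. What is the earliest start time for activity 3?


Activity 3 starts after activities 1 through 2 complete.
Predecessor durations: [9, 8]
ES = 9 + 8 = 17

17


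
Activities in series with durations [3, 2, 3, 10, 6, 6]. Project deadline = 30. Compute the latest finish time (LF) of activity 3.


LF(activity 3) = deadline - sum of successor durations
Successors: activities 4 through 6 with durations [10, 6, 6]
Sum of successor durations = 22
LF = 30 - 22 = 8

8


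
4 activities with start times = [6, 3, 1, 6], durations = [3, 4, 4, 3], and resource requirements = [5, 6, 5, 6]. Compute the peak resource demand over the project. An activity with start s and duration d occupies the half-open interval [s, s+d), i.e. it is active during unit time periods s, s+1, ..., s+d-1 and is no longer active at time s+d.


Each activity i is active on [start_i, start_i + duration_i).
Compute total resource usage per time slot:
  t=0: active resources = [], total = 0
  t=1: active resources = [5], total = 5
  t=2: active resources = [5], total = 5
  t=3: active resources = [6, 5], total = 11
  t=4: active resources = [6, 5], total = 11
  t=5: active resources = [6], total = 6
  t=6: active resources = [5, 6, 6], total = 17
  t=7: active resources = [5, 6], total = 11
  t=8: active resources = [5, 6], total = 11
Peak resource demand = 17

17


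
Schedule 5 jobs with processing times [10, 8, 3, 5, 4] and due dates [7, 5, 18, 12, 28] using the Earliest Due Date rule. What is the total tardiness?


Sort by due date (EDD order): [(8, 5), (10, 7), (5, 12), (3, 18), (4, 28)]
Compute completion times and tardiness:
  Job 1: p=8, d=5, C=8, tardiness=max(0,8-5)=3
  Job 2: p=10, d=7, C=18, tardiness=max(0,18-7)=11
  Job 3: p=5, d=12, C=23, tardiness=max(0,23-12)=11
  Job 4: p=3, d=18, C=26, tardiness=max(0,26-18)=8
  Job 5: p=4, d=28, C=30, tardiness=max(0,30-28)=2
Total tardiness = 35

35


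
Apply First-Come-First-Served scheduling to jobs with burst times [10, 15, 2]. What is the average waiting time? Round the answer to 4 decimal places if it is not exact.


FCFS order (as given): [10, 15, 2]
Waiting times:
  Job 1: wait = 0
  Job 2: wait = 10
  Job 3: wait = 25
Sum of waiting times = 35
Average waiting time = 35/3 = 11.6667

11.6667


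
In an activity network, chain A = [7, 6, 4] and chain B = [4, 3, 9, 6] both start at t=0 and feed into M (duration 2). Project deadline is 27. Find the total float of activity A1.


Forward pass: ES(A1) = sum of predecessors on chain A = 0
EF = ES + duration = 0 + 7 = 7
Backward pass: LF(M) = deadline = 27; LS(M) = 27 - 2 = 25
LF(A1) = LS(M) - sum(successors on chain A) = 25 - 10 = 15
LS = LF - duration = 15 - 7 = 8
Total float = LS - ES = 8 - 0 = 8

8


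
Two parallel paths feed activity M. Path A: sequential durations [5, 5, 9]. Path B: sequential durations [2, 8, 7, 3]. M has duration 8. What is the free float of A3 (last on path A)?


ES(A3) = sum of predecessors on chain A = 10
EF(A3) = ES + duration = 10 + 9 = 19
Successor of A3 is M. ES(M) = max(sum(A), sum(B)) = max(19, 20) = 20
Free float = ES(successor) - EF(current) = 20 - 19 = 1

1


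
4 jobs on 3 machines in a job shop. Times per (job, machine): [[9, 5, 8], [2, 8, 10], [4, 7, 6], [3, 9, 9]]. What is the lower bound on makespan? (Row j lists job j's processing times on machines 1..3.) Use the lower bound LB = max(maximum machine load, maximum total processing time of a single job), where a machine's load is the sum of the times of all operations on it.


Machine loads:
  Machine 1: 9 + 2 + 4 + 3 = 18
  Machine 2: 5 + 8 + 7 + 9 = 29
  Machine 3: 8 + 10 + 6 + 9 = 33
Max machine load = 33
Job totals:
  Job 1: 22
  Job 2: 20
  Job 3: 17
  Job 4: 21
Max job total = 22
Lower bound = max(33, 22) = 33

33


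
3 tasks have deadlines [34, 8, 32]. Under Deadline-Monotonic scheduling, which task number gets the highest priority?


Sort tasks by relative deadline (ascending):
  Task 2: deadline = 8
  Task 3: deadline = 32
  Task 1: deadline = 34
Priority order (highest first): [2, 3, 1]
Highest priority task = 2

2


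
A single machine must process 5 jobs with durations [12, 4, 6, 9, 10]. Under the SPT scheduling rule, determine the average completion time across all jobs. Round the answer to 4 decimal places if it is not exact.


Sort jobs by processing time (SPT order): [4, 6, 9, 10, 12]
Compute completion times sequentially:
  Job 1: processing = 4, completes at 4
  Job 2: processing = 6, completes at 10
  Job 3: processing = 9, completes at 19
  Job 4: processing = 10, completes at 29
  Job 5: processing = 12, completes at 41
Sum of completion times = 103
Average completion time = 103/5 = 20.6

20.6


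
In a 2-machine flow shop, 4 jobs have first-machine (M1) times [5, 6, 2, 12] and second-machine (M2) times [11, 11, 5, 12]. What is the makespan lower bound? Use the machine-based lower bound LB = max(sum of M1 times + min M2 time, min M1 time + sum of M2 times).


LB1 = sum(M1 times) + min(M2 times) = 25 + 5 = 30
LB2 = min(M1 times) + sum(M2 times) = 2 + 39 = 41
Lower bound = max(LB1, LB2) = max(30, 41) = 41

41


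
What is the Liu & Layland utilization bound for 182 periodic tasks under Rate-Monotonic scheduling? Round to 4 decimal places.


Compute 2^(1/182) = 1.0038157625
Subtract 1: 1.0038157625 - 1 = 0.0038157625
Multiply by n: 182 * 0.0038157625 = 0.6944687750
Round to 4 dp: 0.6945

0.6945


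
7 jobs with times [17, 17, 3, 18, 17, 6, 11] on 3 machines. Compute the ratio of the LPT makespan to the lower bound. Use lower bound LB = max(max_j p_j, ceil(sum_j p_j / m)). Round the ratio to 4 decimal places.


LPT order: [18, 17, 17, 17, 11, 6, 3]
Machine loads after assignment: [27, 34, 28]
LPT makespan = 34
Lower bound = max(max_job, ceil(total/3)) = max(18, 30) = 30
Ratio = 34 / 30 = 1.1333

1.1333


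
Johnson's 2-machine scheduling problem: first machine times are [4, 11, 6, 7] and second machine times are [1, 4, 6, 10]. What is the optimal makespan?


Apply Johnson's rule:
  Group 1 (a <= b): [(3, 6, 6), (4, 7, 10)]
  Group 2 (a > b): [(2, 11, 4), (1, 4, 1)]
Optimal job order: [3, 4, 2, 1]
Schedule:
  Job 3: M1 done at 6, M2 done at 12
  Job 4: M1 done at 13, M2 done at 23
  Job 2: M1 done at 24, M2 done at 28
  Job 1: M1 done at 28, M2 done at 29
Makespan = 29

29


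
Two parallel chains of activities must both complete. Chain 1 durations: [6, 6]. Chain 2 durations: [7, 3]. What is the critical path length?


Path A total = 6 + 6 = 12
Path B total = 7 + 3 = 10
Critical path = longest path = max(12, 10) = 12

12


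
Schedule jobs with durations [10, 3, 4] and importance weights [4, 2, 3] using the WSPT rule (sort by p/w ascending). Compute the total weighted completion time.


Compute p/w ratios and sort ascending (WSPT): [(4, 3), (3, 2), (10, 4)]
Compute weighted completion times:
  Job (p=4,w=3): C=4, w*C=3*4=12
  Job (p=3,w=2): C=7, w*C=2*7=14
  Job (p=10,w=4): C=17, w*C=4*17=68
Total weighted completion time = 94

94


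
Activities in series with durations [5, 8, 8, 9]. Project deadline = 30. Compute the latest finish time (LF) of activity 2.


LF(activity 2) = deadline - sum of successor durations
Successors: activities 3 through 4 with durations [8, 9]
Sum of successor durations = 17
LF = 30 - 17 = 13

13


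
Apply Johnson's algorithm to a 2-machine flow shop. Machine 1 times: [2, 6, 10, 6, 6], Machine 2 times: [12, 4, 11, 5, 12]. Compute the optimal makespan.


Apply Johnson's rule:
  Group 1 (a <= b): [(1, 2, 12), (5, 6, 12), (3, 10, 11)]
  Group 2 (a > b): [(4, 6, 5), (2, 6, 4)]
Optimal job order: [1, 5, 3, 4, 2]
Schedule:
  Job 1: M1 done at 2, M2 done at 14
  Job 5: M1 done at 8, M2 done at 26
  Job 3: M1 done at 18, M2 done at 37
  Job 4: M1 done at 24, M2 done at 42
  Job 2: M1 done at 30, M2 done at 46
Makespan = 46

46


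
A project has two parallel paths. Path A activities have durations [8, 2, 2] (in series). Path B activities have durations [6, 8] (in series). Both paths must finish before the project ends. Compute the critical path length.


Path A total = 8 + 2 + 2 = 12
Path B total = 6 + 8 = 14
Critical path = longest path = max(12, 14) = 14

14


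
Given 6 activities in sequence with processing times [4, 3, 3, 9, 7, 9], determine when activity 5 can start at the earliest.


Activity 5 starts after activities 1 through 4 complete.
Predecessor durations: [4, 3, 3, 9]
ES = 4 + 3 + 3 + 9 = 19

19


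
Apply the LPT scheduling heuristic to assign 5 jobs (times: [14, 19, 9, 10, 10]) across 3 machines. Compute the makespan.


Sort jobs in decreasing order (LPT): [19, 14, 10, 10, 9]
Assign each job to the least loaded machine:
  Machine 1: jobs [19], load = 19
  Machine 2: jobs [14, 9], load = 23
  Machine 3: jobs [10, 10], load = 20
Makespan = max load = 23

23


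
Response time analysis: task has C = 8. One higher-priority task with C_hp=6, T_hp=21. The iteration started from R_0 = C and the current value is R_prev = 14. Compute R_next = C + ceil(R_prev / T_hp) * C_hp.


R_next = C + ceil(R_prev / T_hp) * C_hp
ceil(14 / 21) = ceil(0.6667) = 1
Interference = 1 * 6 = 6
R_next = 8 + 6 = 14
R_next = R_prev, so the iteration has converged (response time = 14).

14


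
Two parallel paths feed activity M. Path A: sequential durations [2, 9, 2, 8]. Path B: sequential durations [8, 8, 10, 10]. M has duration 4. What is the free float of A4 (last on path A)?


ES(A4) = sum of predecessors on chain A = 13
EF(A4) = ES + duration = 13 + 8 = 21
Successor of A4 is M. ES(M) = max(sum(A), sum(B)) = max(21, 36) = 36
Free float = ES(successor) - EF(current) = 36 - 21 = 15

15


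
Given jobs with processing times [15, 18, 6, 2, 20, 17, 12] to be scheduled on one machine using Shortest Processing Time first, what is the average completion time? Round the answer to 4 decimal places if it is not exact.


Sort jobs by processing time (SPT order): [2, 6, 12, 15, 17, 18, 20]
Compute completion times sequentially:
  Job 1: processing = 2, completes at 2
  Job 2: processing = 6, completes at 8
  Job 3: processing = 12, completes at 20
  Job 4: processing = 15, completes at 35
  Job 5: processing = 17, completes at 52
  Job 6: processing = 18, completes at 70
  Job 7: processing = 20, completes at 90
Sum of completion times = 277
Average completion time = 277/7 = 39.5714

39.5714


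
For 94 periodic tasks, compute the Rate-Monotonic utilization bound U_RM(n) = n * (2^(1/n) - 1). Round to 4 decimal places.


Compute 2^(1/94) = 1.0074011604
Subtract 1: 1.0074011604 - 1 = 0.0074011604
Multiply by n: 94 * 0.0074011604 = 0.6957090776
Round to 4 dp: 0.6957

0.6957


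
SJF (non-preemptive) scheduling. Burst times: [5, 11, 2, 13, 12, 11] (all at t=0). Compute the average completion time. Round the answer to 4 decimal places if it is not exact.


SJF order (ascending): [2, 5, 11, 11, 12, 13]
Completion times:
  Job 1: burst=2, C=2
  Job 2: burst=5, C=7
  Job 3: burst=11, C=18
  Job 4: burst=11, C=29
  Job 5: burst=12, C=41
  Job 6: burst=13, C=54
Average completion = 151/6 = 25.1667

25.1667


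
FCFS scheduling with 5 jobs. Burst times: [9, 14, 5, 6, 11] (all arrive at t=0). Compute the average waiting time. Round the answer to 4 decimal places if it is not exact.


FCFS order (as given): [9, 14, 5, 6, 11]
Waiting times:
  Job 1: wait = 0
  Job 2: wait = 9
  Job 3: wait = 23
  Job 4: wait = 28
  Job 5: wait = 34
Sum of waiting times = 94
Average waiting time = 94/5 = 18.8

18.8


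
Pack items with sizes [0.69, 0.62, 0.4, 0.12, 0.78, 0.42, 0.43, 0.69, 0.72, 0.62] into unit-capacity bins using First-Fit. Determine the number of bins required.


Place items sequentially using First-Fit:
  Item 0.69 -> new Bin 1
  Item 0.62 -> new Bin 2
  Item 0.4 -> new Bin 3
  Item 0.12 -> Bin 1 (now 0.81)
  Item 0.78 -> new Bin 4
  Item 0.42 -> Bin 3 (now 0.82)
  Item 0.43 -> new Bin 5
  Item 0.69 -> new Bin 6
  Item 0.72 -> new Bin 7
  Item 0.62 -> new Bin 8
Total bins used = 8

8


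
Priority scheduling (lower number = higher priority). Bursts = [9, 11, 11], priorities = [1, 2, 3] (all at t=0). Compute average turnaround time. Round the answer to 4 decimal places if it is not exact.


Sort by priority (ascending = highest first):
Order: [(1, 9), (2, 11), (3, 11)]
Completion times:
  Priority 1, burst=9, C=9
  Priority 2, burst=11, C=20
  Priority 3, burst=11, C=31
Average turnaround = 60/3 = 20.0

20.0


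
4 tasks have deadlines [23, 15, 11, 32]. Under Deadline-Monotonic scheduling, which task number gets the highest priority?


Sort tasks by relative deadline (ascending):
  Task 3: deadline = 11
  Task 2: deadline = 15
  Task 1: deadline = 23
  Task 4: deadline = 32
Priority order (highest first): [3, 2, 1, 4]
Highest priority task = 3

3


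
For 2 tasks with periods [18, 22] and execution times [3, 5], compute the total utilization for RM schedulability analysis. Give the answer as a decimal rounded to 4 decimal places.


Compute individual utilizations (exact fractions):
  Task 1: C/T = 3/18 = 1/6 (approx. 0.1667)
  Task 2: C/T = 5/22 (approx. 0.2273)
Total utilization U = 1/6 + 5/22 = 13/33
Rounded to 4 decimal places: U = 0.3939
RM (Liu & Layland) bound for 2 tasks = 0.828427; compare with U = 13/33 (approx. 0.393939)
U <= bound, so schedulable by RM sufficient condition.

0.3939


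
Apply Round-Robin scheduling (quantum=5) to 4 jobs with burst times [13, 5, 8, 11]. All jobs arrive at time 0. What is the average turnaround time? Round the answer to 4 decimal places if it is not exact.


Time quantum = 5
Execution trace:
  J1 runs 5 units, time = 5
  J2 runs 5 units, time = 10
  J3 runs 5 units, time = 15
  J4 runs 5 units, time = 20
  J1 runs 5 units, time = 25
  J3 runs 3 units, time = 28
  J4 runs 5 units, time = 33
  J1 runs 3 units, time = 36
  J4 runs 1 units, time = 37
Finish times: [36, 10, 28, 37]
Average turnaround = 111/4 = 27.75

27.75


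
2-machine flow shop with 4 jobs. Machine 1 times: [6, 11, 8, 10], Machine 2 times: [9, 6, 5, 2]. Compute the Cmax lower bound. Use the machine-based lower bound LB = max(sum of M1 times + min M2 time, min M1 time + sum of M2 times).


LB1 = sum(M1 times) + min(M2 times) = 35 + 2 = 37
LB2 = min(M1 times) + sum(M2 times) = 6 + 22 = 28
Lower bound = max(LB1, LB2) = max(37, 28) = 37

37


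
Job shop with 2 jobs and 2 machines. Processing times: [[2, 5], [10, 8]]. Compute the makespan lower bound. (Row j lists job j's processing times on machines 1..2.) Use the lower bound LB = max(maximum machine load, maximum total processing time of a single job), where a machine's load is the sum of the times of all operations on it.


Machine loads:
  Machine 1: 2 + 10 = 12
  Machine 2: 5 + 8 = 13
Max machine load = 13
Job totals:
  Job 1: 7
  Job 2: 18
Max job total = 18
Lower bound = max(13, 18) = 18

18


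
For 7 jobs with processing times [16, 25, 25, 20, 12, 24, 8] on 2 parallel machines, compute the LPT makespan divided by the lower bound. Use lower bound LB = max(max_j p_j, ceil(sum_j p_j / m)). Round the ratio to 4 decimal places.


LPT order: [25, 25, 24, 20, 16, 12, 8]
Machine loads after assignment: [69, 61]
LPT makespan = 69
Lower bound = max(max_job, ceil(total/2)) = max(25, 65) = 65
Ratio = 69 / 65 = 1.0615

1.0615


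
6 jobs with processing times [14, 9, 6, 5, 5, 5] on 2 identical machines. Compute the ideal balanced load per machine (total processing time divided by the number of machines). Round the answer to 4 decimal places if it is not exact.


Total processing time = 14 + 9 + 6 + 5 + 5 + 5 = 44
Number of machines = 2
Ideal balanced load = 44 / 2 = 22.0

22.0


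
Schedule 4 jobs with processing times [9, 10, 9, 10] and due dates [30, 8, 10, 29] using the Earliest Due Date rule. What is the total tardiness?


Sort by due date (EDD order): [(10, 8), (9, 10), (10, 29), (9, 30)]
Compute completion times and tardiness:
  Job 1: p=10, d=8, C=10, tardiness=max(0,10-8)=2
  Job 2: p=9, d=10, C=19, tardiness=max(0,19-10)=9
  Job 3: p=10, d=29, C=29, tardiness=max(0,29-29)=0
  Job 4: p=9, d=30, C=38, tardiness=max(0,38-30)=8
Total tardiness = 19

19


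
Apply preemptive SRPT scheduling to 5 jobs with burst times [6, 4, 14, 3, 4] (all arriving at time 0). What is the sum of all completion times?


Since all jobs arrive at t=0, SRPT equals SPT ordering.
SPT order: [3, 4, 4, 6, 14]
Completion times:
  Job 1: p=3, C=3
  Job 2: p=4, C=7
  Job 3: p=4, C=11
  Job 4: p=6, C=17
  Job 5: p=14, C=31
Total completion time = 3 + 7 + 11 + 17 + 31 = 69

69


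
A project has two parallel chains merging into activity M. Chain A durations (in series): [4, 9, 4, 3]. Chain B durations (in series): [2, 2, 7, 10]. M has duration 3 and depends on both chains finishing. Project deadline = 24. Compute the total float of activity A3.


Forward pass: ES(A3) = sum of predecessors on chain A = 13
EF = ES + duration = 13 + 4 = 17
Backward pass: LF(M) = deadline = 24; LS(M) = 24 - 3 = 21
LF(A3) = LS(M) - sum(successors on chain A) = 21 - 3 = 18
LS = LF - duration = 18 - 4 = 14
Total float = LS - ES = 14 - 13 = 1

1


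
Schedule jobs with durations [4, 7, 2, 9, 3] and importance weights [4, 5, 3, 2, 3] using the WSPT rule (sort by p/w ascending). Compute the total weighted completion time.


Compute p/w ratios and sort ascending (WSPT): [(2, 3), (4, 4), (3, 3), (7, 5), (9, 2)]
Compute weighted completion times:
  Job (p=2,w=3): C=2, w*C=3*2=6
  Job (p=4,w=4): C=6, w*C=4*6=24
  Job (p=3,w=3): C=9, w*C=3*9=27
  Job (p=7,w=5): C=16, w*C=5*16=80
  Job (p=9,w=2): C=25, w*C=2*25=50
Total weighted completion time = 187

187


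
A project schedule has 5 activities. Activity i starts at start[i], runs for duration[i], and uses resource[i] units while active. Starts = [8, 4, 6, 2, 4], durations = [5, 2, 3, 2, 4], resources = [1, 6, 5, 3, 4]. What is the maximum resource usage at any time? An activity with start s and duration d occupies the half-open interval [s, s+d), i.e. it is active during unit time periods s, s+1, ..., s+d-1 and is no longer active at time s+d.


Each activity i is active on [start_i, start_i + duration_i).
Compute total resource usage per time slot:
  t=0: active resources = [], total = 0
  t=1: active resources = [], total = 0
  t=2: active resources = [3], total = 3
  t=3: active resources = [3], total = 3
  t=4: active resources = [6, 4], total = 10
  t=5: active resources = [6, 4], total = 10
  t=6: active resources = [5, 4], total = 9
  t=7: active resources = [5, 4], total = 9
  t=8: active resources = [1, 5], total = 6
  t=9: active resources = [1], total = 1
  t=10: active resources = [1], total = 1
  t=11: active resources = [1], total = 1
  t=12: active resources = [1], total = 1
Peak resource demand = 10

10


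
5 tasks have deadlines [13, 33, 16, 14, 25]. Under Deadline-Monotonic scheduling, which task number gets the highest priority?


Sort tasks by relative deadline (ascending):
  Task 1: deadline = 13
  Task 4: deadline = 14
  Task 3: deadline = 16
  Task 5: deadline = 25
  Task 2: deadline = 33
Priority order (highest first): [1, 4, 3, 5, 2]
Highest priority task = 1

1


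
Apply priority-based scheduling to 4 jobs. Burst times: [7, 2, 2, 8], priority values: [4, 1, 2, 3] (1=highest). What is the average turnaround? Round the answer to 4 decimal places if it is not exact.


Sort by priority (ascending = highest first):
Order: [(1, 2), (2, 2), (3, 8), (4, 7)]
Completion times:
  Priority 1, burst=2, C=2
  Priority 2, burst=2, C=4
  Priority 3, burst=8, C=12
  Priority 4, burst=7, C=19
Average turnaround = 37/4 = 9.25

9.25


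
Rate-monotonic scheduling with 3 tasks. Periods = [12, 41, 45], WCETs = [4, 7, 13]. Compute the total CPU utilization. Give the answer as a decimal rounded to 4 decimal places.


Compute individual utilizations (exact fractions):
  Task 1: C/T = 4/12 = 1/3 (approx. 0.3333)
  Task 2: C/T = 7/41 (approx. 0.1707)
  Task 3: C/T = 13/45 (approx. 0.2889)
Total utilization U = 1/3 + 7/41 + 13/45 = 1463/1845
Rounded to 4 decimal places: U = 0.7930
RM (Liu & Layland) bound for 3 tasks = 0.779763; compare with U = 1463/1845 (approx. 0.792954)
bound < U <= 1, so the RM sufficient condition is not met (inconclusive; an exact test such as response-time analysis is needed).

0.7930


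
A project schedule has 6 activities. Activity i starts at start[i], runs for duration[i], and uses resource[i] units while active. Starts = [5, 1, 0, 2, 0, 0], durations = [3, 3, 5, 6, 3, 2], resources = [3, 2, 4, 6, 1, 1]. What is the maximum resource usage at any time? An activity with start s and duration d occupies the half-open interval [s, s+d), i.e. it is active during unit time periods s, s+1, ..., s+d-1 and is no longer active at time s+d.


Each activity i is active on [start_i, start_i + duration_i).
Compute total resource usage per time slot:
  t=0: active resources = [4, 1, 1], total = 6
  t=1: active resources = [2, 4, 1, 1], total = 8
  t=2: active resources = [2, 4, 6, 1], total = 13
  t=3: active resources = [2, 4, 6], total = 12
  t=4: active resources = [4, 6], total = 10
  t=5: active resources = [3, 6], total = 9
  t=6: active resources = [3, 6], total = 9
  t=7: active resources = [3, 6], total = 9
Peak resource demand = 13

13


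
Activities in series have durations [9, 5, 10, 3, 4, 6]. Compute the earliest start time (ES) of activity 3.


Activity 3 starts after activities 1 through 2 complete.
Predecessor durations: [9, 5]
ES = 9 + 5 = 14

14


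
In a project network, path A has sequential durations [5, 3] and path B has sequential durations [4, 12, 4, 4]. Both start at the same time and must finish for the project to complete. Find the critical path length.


Path A total = 5 + 3 = 8
Path B total = 4 + 12 + 4 + 4 = 24
Critical path = longest path = max(8, 24) = 24

24


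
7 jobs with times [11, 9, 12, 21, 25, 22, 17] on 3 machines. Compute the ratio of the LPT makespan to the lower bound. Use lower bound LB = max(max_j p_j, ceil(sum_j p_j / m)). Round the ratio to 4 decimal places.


LPT order: [25, 22, 21, 17, 12, 11, 9]
Machine loads after assignment: [36, 43, 38]
LPT makespan = 43
Lower bound = max(max_job, ceil(total/3)) = max(25, 39) = 39
Ratio = 43 / 39 = 1.1026

1.1026


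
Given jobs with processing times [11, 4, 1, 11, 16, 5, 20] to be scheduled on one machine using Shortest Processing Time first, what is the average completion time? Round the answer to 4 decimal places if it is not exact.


Sort jobs by processing time (SPT order): [1, 4, 5, 11, 11, 16, 20]
Compute completion times sequentially:
  Job 1: processing = 1, completes at 1
  Job 2: processing = 4, completes at 5
  Job 3: processing = 5, completes at 10
  Job 4: processing = 11, completes at 21
  Job 5: processing = 11, completes at 32
  Job 6: processing = 16, completes at 48
  Job 7: processing = 20, completes at 68
Sum of completion times = 185
Average completion time = 185/7 = 26.4286

26.4286


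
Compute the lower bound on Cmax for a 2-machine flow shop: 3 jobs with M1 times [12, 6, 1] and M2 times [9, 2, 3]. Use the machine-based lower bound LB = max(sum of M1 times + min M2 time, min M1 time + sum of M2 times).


LB1 = sum(M1 times) + min(M2 times) = 19 + 2 = 21
LB2 = min(M1 times) + sum(M2 times) = 1 + 14 = 15
Lower bound = max(LB1, LB2) = max(21, 15) = 21

21


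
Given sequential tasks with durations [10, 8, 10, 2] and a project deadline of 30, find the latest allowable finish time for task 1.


LF(activity 1) = deadline - sum of successor durations
Successors: activities 2 through 4 with durations [8, 10, 2]
Sum of successor durations = 20
LF = 30 - 20 = 10

10


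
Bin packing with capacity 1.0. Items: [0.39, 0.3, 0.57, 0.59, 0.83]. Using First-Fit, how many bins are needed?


Place items sequentially using First-Fit:
  Item 0.39 -> new Bin 1
  Item 0.3 -> Bin 1 (now 0.69)
  Item 0.57 -> new Bin 2
  Item 0.59 -> new Bin 3
  Item 0.83 -> new Bin 4
Total bins used = 4

4


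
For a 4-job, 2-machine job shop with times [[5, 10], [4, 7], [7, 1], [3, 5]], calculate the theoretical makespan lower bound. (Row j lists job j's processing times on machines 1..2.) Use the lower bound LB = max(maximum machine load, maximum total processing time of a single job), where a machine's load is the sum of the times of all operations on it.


Machine loads:
  Machine 1: 5 + 4 + 7 + 3 = 19
  Machine 2: 10 + 7 + 1 + 5 = 23
Max machine load = 23
Job totals:
  Job 1: 15
  Job 2: 11
  Job 3: 8
  Job 4: 8
Max job total = 15
Lower bound = max(23, 15) = 23

23


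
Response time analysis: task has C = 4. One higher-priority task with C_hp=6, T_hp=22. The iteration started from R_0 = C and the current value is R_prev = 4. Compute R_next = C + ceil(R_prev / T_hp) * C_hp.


R_next = C + ceil(R_prev / T_hp) * C_hp
ceil(4 / 22) = ceil(0.1818) = 1
Interference = 1 * 6 = 6
R_next = 4 + 6 = 10

10


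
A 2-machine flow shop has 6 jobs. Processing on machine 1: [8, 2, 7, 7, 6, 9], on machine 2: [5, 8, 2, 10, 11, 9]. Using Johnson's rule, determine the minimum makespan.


Apply Johnson's rule:
  Group 1 (a <= b): [(2, 2, 8), (5, 6, 11), (4, 7, 10), (6, 9, 9)]
  Group 2 (a > b): [(1, 8, 5), (3, 7, 2)]
Optimal job order: [2, 5, 4, 6, 1, 3]
Schedule:
  Job 2: M1 done at 2, M2 done at 10
  Job 5: M1 done at 8, M2 done at 21
  Job 4: M1 done at 15, M2 done at 31
  Job 6: M1 done at 24, M2 done at 40
  Job 1: M1 done at 32, M2 done at 45
  Job 3: M1 done at 39, M2 done at 47
Makespan = 47

47


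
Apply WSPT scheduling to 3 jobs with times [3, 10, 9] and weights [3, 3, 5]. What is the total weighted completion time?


Compute p/w ratios and sort ascending (WSPT): [(3, 3), (9, 5), (10, 3)]
Compute weighted completion times:
  Job (p=3,w=3): C=3, w*C=3*3=9
  Job (p=9,w=5): C=12, w*C=5*12=60
  Job (p=10,w=3): C=22, w*C=3*22=66
Total weighted completion time = 135

135


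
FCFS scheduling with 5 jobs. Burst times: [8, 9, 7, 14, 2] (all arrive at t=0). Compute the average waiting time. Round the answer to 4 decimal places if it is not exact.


FCFS order (as given): [8, 9, 7, 14, 2]
Waiting times:
  Job 1: wait = 0
  Job 2: wait = 8
  Job 3: wait = 17
  Job 4: wait = 24
  Job 5: wait = 38
Sum of waiting times = 87
Average waiting time = 87/5 = 17.4

17.4


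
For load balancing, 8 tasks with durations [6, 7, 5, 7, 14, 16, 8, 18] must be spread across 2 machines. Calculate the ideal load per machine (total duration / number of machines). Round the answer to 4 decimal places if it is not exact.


Total processing time = 6 + 7 + 5 + 7 + 14 + 16 + 8 + 18 = 81
Number of machines = 2
Ideal balanced load = 81 / 2 = 40.5

40.5


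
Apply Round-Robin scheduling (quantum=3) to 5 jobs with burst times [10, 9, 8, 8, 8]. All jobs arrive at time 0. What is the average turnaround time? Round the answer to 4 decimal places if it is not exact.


Time quantum = 3
Execution trace:
  J1 runs 3 units, time = 3
  J2 runs 3 units, time = 6
  J3 runs 3 units, time = 9
  J4 runs 3 units, time = 12
  J5 runs 3 units, time = 15
  J1 runs 3 units, time = 18
  J2 runs 3 units, time = 21
  J3 runs 3 units, time = 24
  J4 runs 3 units, time = 27
  J5 runs 3 units, time = 30
  J1 runs 3 units, time = 33
  J2 runs 3 units, time = 36
  J3 runs 2 units, time = 38
  J4 runs 2 units, time = 40
  J5 runs 2 units, time = 42
  J1 runs 1 units, time = 43
Finish times: [43, 36, 38, 40, 42]
Average turnaround = 199/5 = 39.8

39.8


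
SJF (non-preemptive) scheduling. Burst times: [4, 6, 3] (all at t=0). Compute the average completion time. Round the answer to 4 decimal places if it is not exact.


SJF order (ascending): [3, 4, 6]
Completion times:
  Job 1: burst=3, C=3
  Job 2: burst=4, C=7
  Job 3: burst=6, C=13
Average completion = 23/3 = 7.6667

7.6667


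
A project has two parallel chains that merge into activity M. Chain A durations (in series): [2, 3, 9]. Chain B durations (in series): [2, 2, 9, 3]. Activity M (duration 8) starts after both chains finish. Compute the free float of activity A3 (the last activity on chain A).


ES(A3) = sum of predecessors on chain A = 5
EF(A3) = ES + duration = 5 + 9 = 14
Successor of A3 is M. ES(M) = max(sum(A), sum(B)) = max(14, 16) = 16
Free float = ES(successor) - EF(current) = 16 - 14 = 2

2


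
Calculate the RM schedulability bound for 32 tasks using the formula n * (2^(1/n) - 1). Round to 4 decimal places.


Compute 2^(1/32) = 1.0218971487
Subtract 1: 1.0218971487 - 1 = 0.0218971487
Multiply by n: 32 * 0.0218971487 = 0.7007087584
Round to 4 dp: 0.7007

0.7007


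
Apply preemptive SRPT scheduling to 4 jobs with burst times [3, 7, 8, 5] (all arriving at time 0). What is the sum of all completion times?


Since all jobs arrive at t=0, SRPT equals SPT ordering.
SPT order: [3, 5, 7, 8]
Completion times:
  Job 1: p=3, C=3
  Job 2: p=5, C=8
  Job 3: p=7, C=15
  Job 4: p=8, C=23
Total completion time = 3 + 8 + 15 + 23 = 49

49


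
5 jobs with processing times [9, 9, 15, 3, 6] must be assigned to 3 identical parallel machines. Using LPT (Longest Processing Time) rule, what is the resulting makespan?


Sort jobs in decreasing order (LPT): [15, 9, 9, 6, 3]
Assign each job to the least loaded machine:
  Machine 1: jobs [15], load = 15
  Machine 2: jobs [9, 6], load = 15
  Machine 3: jobs [9, 3], load = 12
Makespan = max load = 15

15


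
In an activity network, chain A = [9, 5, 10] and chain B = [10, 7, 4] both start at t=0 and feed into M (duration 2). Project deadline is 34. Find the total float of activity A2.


Forward pass: ES(A2) = sum of predecessors on chain A = 9
EF = ES + duration = 9 + 5 = 14
Backward pass: LF(M) = deadline = 34; LS(M) = 34 - 2 = 32
LF(A2) = LS(M) - sum(successors on chain A) = 32 - 10 = 22
LS = LF - duration = 22 - 5 = 17
Total float = LS - ES = 17 - 9 = 8

8


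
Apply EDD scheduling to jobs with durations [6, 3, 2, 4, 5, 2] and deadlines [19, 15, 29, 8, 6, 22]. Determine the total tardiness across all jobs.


Sort by due date (EDD order): [(5, 6), (4, 8), (3, 15), (6, 19), (2, 22), (2, 29)]
Compute completion times and tardiness:
  Job 1: p=5, d=6, C=5, tardiness=max(0,5-6)=0
  Job 2: p=4, d=8, C=9, tardiness=max(0,9-8)=1
  Job 3: p=3, d=15, C=12, tardiness=max(0,12-15)=0
  Job 4: p=6, d=19, C=18, tardiness=max(0,18-19)=0
  Job 5: p=2, d=22, C=20, tardiness=max(0,20-22)=0
  Job 6: p=2, d=29, C=22, tardiness=max(0,22-29)=0
Total tardiness = 1

1


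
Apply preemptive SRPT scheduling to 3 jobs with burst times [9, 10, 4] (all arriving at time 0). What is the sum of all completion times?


Since all jobs arrive at t=0, SRPT equals SPT ordering.
SPT order: [4, 9, 10]
Completion times:
  Job 1: p=4, C=4
  Job 2: p=9, C=13
  Job 3: p=10, C=23
Total completion time = 4 + 13 + 23 = 40

40


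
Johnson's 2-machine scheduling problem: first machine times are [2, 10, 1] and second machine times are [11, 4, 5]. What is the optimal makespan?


Apply Johnson's rule:
  Group 1 (a <= b): [(3, 1, 5), (1, 2, 11)]
  Group 2 (a > b): [(2, 10, 4)]
Optimal job order: [3, 1, 2]
Schedule:
  Job 3: M1 done at 1, M2 done at 6
  Job 1: M1 done at 3, M2 done at 17
  Job 2: M1 done at 13, M2 done at 21
Makespan = 21

21


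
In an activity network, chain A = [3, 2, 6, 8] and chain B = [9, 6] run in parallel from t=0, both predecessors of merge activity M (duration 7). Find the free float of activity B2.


ES(B2) = sum of predecessors on chain B = 9
EF(B2) = ES + duration = 9 + 6 = 15
Successor of B2 is M. ES(M) = max(sum(A), sum(B)) = max(19, 15) = 19
Free float = ES(successor) - EF(current) = 19 - 15 = 4

4


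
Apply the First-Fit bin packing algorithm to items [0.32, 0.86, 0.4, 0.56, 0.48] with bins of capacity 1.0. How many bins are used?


Place items sequentially using First-Fit:
  Item 0.32 -> new Bin 1
  Item 0.86 -> new Bin 2
  Item 0.4 -> Bin 1 (now 0.72)
  Item 0.56 -> new Bin 3
  Item 0.48 -> new Bin 4
Total bins used = 4

4


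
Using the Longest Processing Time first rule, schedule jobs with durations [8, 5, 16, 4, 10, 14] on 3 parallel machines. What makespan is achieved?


Sort jobs in decreasing order (LPT): [16, 14, 10, 8, 5, 4]
Assign each job to the least loaded machine:
  Machine 1: jobs [16, 4], load = 20
  Machine 2: jobs [14, 5], load = 19
  Machine 3: jobs [10, 8], load = 18
Makespan = max load = 20

20


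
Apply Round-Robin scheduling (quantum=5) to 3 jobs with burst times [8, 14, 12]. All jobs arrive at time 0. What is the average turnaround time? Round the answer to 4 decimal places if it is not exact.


Time quantum = 5
Execution trace:
  J1 runs 5 units, time = 5
  J2 runs 5 units, time = 10
  J3 runs 5 units, time = 15
  J1 runs 3 units, time = 18
  J2 runs 5 units, time = 23
  J3 runs 5 units, time = 28
  J2 runs 4 units, time = 32
  J3 runs 2 units, time = 34
Finish times: [18, 32, 34]
Average turnaround = 84/3 = 28.0

28.0


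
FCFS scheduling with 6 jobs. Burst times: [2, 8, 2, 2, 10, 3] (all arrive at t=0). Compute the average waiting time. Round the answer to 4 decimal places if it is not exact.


FCFS order (as given): [2, 8, 2, 2, 10, 3]
Waiting times:
  Job 1: wait = 0
  Job 2: wait = 2
  Job 3: wait = 10
  Job 4: wait = 12
  Job 5: wait = 14
  Job 6: wait = 24
Sum of waiting times = 62
Average waiting time = 62/6 = 10.3333

10.3333


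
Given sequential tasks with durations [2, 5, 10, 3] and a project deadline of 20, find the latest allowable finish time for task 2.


LF(activity 2) = deadline - sum of successor durations
Successors: activities 3 through 4 with durations [10, 3]
Sum of successor durations = 13
LF = 20 - 13 = 7

7


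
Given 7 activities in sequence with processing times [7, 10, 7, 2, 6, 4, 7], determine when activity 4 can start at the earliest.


Activity 4 starts after activities 1 through 3 complete.
Predecessor durations: [7, 10, 7]
ES = 7 + 10 + 7 = 24

24


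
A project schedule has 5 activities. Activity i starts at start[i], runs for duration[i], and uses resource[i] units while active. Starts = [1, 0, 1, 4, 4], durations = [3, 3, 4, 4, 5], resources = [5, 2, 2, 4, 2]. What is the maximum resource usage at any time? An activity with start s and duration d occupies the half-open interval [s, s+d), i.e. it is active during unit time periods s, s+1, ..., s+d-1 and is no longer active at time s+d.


Each activity i is active on [start_i, start_i + duration_i).
Compute total resource usage per time slot:
  t=0: active resources = [2], total = 2
  t=1: active resources = [5, 2, 2], total = 9
  t=2: active resources = [5, 2, 2], total = 9
  t=3: active resources = [5, 2], total = 7
  t=4: active resources = [2, 4, 2], total = 8
  t=5: active resources = [4, 2], total = 6
  t=6: active resources = [4, 2], total = 6
  t=7: active resources = [4, 2], total = 6
  t=8: active resources = [2], total = 2
Peak resource demand = 9

9


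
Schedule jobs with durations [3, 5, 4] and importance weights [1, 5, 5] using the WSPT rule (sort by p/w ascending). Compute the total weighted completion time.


Compute p/w ratios and sort ascending (WSPT): [(4, 5), (5, 5), (3, 1)]
Compute weighted completion times:
  Job (p=4,w=5): C=4, w*C=5*4=20
  Job (p=5,w=5): C=9, w*C=5*9=45
  Job (p=3,w=1): C=12, w*C=1*12=12
Total weighted completion time = 77

77


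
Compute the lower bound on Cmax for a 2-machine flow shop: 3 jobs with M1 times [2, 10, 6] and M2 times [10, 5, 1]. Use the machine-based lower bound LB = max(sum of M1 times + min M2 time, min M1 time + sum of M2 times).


LB1 = sum(M1 times) + min(M2 times) = 18 + 1 = 19
LB2 = min(M1 times) + sum(M2 times) = 2 + 16 = 18
Lower bound = max(LB1, LB2) = max(19, 18) = 19

19


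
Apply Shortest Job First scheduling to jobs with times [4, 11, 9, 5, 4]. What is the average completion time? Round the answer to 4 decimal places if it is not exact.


SJF order (ascending): [4, 4, 5, 9, 11]
Completion times:
  Job 1: burst=4, C=4
  Job 2: burst=4, C=8
  Job 3: burst=5, C=13
  Job 4: burst=9, C=22
  Job 5: burst=11, C=33
Average completion = 80/5 = 16.0

16.0


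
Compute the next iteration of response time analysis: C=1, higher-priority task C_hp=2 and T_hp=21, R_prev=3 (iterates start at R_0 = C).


R_next = C + ceil(R_prev / T_hp) * C_hp
ceil(3 / 21) = ceil(0.1429) = 1
Interference = 1 * 2 = 2
R_next = 1 + 2 = 3
R_next = R_prev, so the iteration has converged (response time = 3).

3


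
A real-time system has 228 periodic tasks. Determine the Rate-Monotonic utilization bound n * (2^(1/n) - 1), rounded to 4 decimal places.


Compute 2^(1/228) = 1.0030447451
Subtract 1: 1.0030447451 - 1 = 0.0030447451
Multiply by n: 228 * 0.0030447451 = 0.6942018828
Round to 4 dp: 0.6942

0.6942


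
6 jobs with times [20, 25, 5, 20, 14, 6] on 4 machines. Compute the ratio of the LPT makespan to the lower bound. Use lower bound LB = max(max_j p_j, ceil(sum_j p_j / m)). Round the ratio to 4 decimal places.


LPT order: [25, 20, 20, 14, 6, 5]
Machine loads after assignment: [25, 25, 20, 20]
LPT makespan = 25
Lower bound = max(max_job, ceil(total/4)) = max(25, 23) = 25
Ratio = 25 / 25 = 1.0

1.0


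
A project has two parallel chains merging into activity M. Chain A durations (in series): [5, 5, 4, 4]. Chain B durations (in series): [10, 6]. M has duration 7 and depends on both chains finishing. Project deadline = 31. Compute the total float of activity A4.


Forward pass: ES(A4) = sum of predecessors on chain A = 14
EF = ES + duration = 14 + 4 = 18
Backward pass: LF(M) = deadline = 31; LS(M) = 31 - 7 = 24
LF(A4) = LS(M) - sum(successors on chain A) = 24 - 0 = 24
LS = LF - duration = 24 - 4 = 20
Total float = LS - ES = 20 - 14 = 6

6


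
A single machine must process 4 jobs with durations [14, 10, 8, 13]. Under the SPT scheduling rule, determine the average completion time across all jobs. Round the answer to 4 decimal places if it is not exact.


Sort jobs by processing time (SPT order): [8, 10, 13, 14]
Compute completion times sequentially:
  Job 1: processing = 8, completes at 8
  Job 2: processing = 10, completes at 18
  Job 3: processing = 13, completes at 31
  Job 4: processing = 14, completes at 45
Sum of completion times = 102
Average completion time = 102/4 = 25.5

25.5
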